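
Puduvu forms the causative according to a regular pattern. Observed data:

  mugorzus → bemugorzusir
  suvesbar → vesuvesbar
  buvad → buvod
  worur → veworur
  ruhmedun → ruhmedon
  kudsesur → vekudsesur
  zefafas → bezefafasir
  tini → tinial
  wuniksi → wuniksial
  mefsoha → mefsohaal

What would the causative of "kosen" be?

"kosen" ends in -n. The one such stem in the data (ruhmedun → ruhmedon) changes the last vowel to 'o' (as does buvad), so the same rule applies.
The other patterns: stems ending in -r add the prefix ve-; stems ending in -a or -i add -al; stems ending in -s add be- … -ir around the stem.
So kosen → koson.

koson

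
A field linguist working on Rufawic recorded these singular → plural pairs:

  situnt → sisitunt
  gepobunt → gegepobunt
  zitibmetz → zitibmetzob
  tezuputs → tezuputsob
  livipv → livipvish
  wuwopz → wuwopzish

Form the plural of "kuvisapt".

kuvisaptish

zitibmetz and wuwopz both end in -z yet inflect differently (zitibmetzob, wuwopzish), so the final letter is not what conditions the rule; the second-to-last letter is.
"kuvisapt" has second-to-last letter 'p'. The stems whose second-to-last letter is 'p' (livipv → livipvish, wuwopz → wuwopzish) add -ish.
The other patterns: stems whose second-to-last letter is 'n' repeat the first consonant+vowel as a prefix; stems whose second-to-last letter is 't' add -ob.
So kuvisapt → kuvisaptish.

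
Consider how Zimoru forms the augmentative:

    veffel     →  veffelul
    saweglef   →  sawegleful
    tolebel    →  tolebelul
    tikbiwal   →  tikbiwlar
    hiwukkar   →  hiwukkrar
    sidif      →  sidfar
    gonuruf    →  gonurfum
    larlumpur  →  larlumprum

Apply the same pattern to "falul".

fallum

veffel and tikbiwal both end in -l yet inflect differently (veffelul, tikbiwlar), so the final letter is not what conditions the rule; the last vowel is.
"falul" has last vowel 'u'. The stems whose last vowel is 'u' (gonuruf → gonurfum, larlumpur → larlumprum) delete the last vowel and add -um.
The other patterns: stems whose last vowel is 'e' add -ul; stems whose last vowel is 'a' or 'i' delete the last vowel and add -ar.
So falul → fallum.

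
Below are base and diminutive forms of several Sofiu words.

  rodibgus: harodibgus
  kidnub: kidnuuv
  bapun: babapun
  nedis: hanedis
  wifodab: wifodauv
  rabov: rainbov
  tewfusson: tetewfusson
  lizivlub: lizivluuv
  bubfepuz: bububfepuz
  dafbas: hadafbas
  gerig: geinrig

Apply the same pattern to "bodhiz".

bapun and kidnub both have last vowel 'u' yet inflect differently (babapun, kidnuuv), so the last vowel is not what conditions the rule; the final letter is.
"bodhiz" ends in -z. The one such stem in the data (bubfepuz → bububfepuz) repeats the first consonant+vowel as a prefix (as do bapun, tewfusson), so the same rule applies.
The other patterns: stems ending in -b drop the final letter and add -uv; stems ending in -s add the prefix ha-; stems ending in -g or -v insert -in- after the first vowel.
So bodhiz → bobodhiz.

bobodhiz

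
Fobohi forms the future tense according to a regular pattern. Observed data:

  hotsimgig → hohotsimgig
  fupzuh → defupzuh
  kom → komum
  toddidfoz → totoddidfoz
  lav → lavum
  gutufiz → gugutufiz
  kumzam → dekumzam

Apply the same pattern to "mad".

kom and kumzam both end in -m yet inflect differently (komum, dekumzam), so the final letter is not what conditions the rule; the number of vowels is.
"mad" has 1 vowel. The stems with 1 vowel (kom → komum, lav → lavum) add -um.
The other patterns: stems with 2 vowels add the prefix de-; stems with 3 vowels repeat the first consonant+vowel as a prefix.
So mad → madum.

madum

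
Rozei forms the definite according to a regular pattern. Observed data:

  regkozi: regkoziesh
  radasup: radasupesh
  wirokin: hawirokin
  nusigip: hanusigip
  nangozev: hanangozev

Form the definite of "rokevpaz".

rokevpazesh

radasup and nusigip both end in -p yet inflect differently (radasupesh, hanusigip), so the final letter is not what conditions the rule; the first letter is.
"rokevpaz" begins with r-. The stems beginning with r- (regkozi → regkoziesh, radasup → radasupesh) add -esh.
So rokevpaz → rokevpazesh.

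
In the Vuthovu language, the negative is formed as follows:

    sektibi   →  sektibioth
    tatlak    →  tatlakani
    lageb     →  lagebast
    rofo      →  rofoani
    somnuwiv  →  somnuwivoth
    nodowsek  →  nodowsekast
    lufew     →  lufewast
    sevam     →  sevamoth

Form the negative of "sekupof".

sekupofoth

tatlak and nodowsek both end in -k yet inflect differently (tatlakani, nodowsekast), so the final letter is not what conditions the rule; the first letter is.
"sekupof" begins with s-. The stems beginning with s- (sevam → sevamoth, somnuwiv → somnuwivoth, sektibi → sektibioth) add -oth.
The other patterns: stems beginning with r- or t- add -ani; stems beginning with l- or n- add -ast.
So sekupof → sekupofoth.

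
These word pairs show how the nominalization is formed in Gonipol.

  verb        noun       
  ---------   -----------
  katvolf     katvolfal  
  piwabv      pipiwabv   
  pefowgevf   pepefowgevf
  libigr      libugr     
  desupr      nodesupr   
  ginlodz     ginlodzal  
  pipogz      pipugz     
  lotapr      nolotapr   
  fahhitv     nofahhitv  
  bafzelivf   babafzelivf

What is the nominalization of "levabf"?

"levabf" has second-to-last letter 'b'. The one such stem in the data (piwabv → pipiwabv) repeats the first consonant+vowel as a prefix (as do pefowgevf, bafzelivf), so the same rule applies.
The other patterns: stems whose second-to-last letter is 'd' or 'l' add -al; stems whose second-to-last letter is 'g' change the last vowel to 'u'; stems whose second-to-last letter is 'p' or 't' add the prefix no-.
So levabf → lelevabf.

lelevabf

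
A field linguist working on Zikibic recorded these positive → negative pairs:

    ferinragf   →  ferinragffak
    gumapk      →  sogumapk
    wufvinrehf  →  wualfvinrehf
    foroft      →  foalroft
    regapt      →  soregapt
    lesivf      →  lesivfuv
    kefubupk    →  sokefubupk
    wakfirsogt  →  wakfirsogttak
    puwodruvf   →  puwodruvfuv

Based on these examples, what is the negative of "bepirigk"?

bepirigkkak

wakfirsogt and regapt both end in -t yet inflect differently (wakfirsogttak, soregapt), so the final letter is not what conditions the rule; the second-to-last letter is.
"bepirigk" has second-to-last letter 'g'. The stems whose second-to-last letter is 'g' (ferinragf → ferinragffak, wakfirsogt → wakfirsogttak) double the final consonant and add -ak.
So bepirigk → bepirigkkak.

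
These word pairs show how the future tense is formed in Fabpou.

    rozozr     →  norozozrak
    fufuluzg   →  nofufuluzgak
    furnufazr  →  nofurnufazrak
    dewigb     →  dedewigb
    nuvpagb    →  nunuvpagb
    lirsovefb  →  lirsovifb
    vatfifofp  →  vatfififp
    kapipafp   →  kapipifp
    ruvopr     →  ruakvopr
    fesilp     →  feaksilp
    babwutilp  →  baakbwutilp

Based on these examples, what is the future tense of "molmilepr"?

dewigb and lirsovefb both end in -b yet inflect differently (dedewigb, lirsovifb), so the final letter is not what conditions the rule; the second-to-last letter is.
"molmilepr" has second-to-last letter 'p'. The one such stem in the data (ruvopr → ruakvopr) inserts -ak- after the first vowel (as do fesilp, babwutilp), so the same rule applies.
So molmilepr → moaklmilepr.

moaklmilepr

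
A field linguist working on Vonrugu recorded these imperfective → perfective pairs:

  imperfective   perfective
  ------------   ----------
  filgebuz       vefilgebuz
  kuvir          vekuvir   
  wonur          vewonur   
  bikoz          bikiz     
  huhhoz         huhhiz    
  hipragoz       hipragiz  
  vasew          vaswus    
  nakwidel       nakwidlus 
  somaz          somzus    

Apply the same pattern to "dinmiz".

vedinmiz

filgebuz and bikoz both end in -z yet inflect differently (vefilgebuz, bikiz), so the final letter is not what conditions the rule; the last vowel is.
"dinmiz" has last vowel 'i'. The one such stem in the data (kuvir → vekuvir) adds the prefix ve-, so the same rule applies.
The other patterns: stems whose last vowel is 'o' change the last vowel to 'i'; stems whose last vowel is 'a' or 'e' delete the last vowel and add -us.
So dinmiz → vedinmiz.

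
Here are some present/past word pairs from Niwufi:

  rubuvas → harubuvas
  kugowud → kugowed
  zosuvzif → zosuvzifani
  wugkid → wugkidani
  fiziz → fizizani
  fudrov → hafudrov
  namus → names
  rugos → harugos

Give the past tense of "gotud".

goted

"gotud" has last vowel 'u'. The stems whose last vowel is 'u' (namus → names, kugowud → kugowed) change the last vowel to 'e'.
So gotud → goted.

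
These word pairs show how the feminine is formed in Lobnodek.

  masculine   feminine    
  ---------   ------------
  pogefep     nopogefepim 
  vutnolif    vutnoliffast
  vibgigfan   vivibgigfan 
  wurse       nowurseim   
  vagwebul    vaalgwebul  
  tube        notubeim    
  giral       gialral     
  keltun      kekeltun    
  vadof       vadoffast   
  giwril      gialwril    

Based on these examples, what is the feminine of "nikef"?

nikeffast

vutnolif and giwril both have last vowel 'i' yet inflect differently (vutnoliffast, gialwril), so the last vowel is not what conditions the rule; the final letter is.
"nikef" ends in -f. The stems ending in -f (vutnolif → vutnoliffast, vadof → vadoffast) double the final consonant and add -ast.
The other patterns: stems ending in -n repeat the first consonant+vowel as a prefix; stems ending in -e or -p add no- … -im around the stem; stems ending in -l insert -al- after the first vowel.
So nikef → nikeffast.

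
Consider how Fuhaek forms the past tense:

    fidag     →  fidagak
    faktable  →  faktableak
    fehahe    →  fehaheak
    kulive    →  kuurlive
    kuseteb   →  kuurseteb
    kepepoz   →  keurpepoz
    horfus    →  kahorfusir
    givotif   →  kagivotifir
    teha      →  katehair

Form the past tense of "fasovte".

fasovteak

faktable and kulive both end in -e yet inflect differently (faktableak, kuurlive), so the final letter is not what conditions the rule; the first letter is.
"fasovte" begins with f-. The stems beginning with f- (fidag → fidagak, faktable → faktableak, fehahe → fehaheak) add -ak.
The other patterns: stems beginning with k- insert -ur- after the first vowel; stems beginning with g-, h- or t- add ka- … -ir around the stem.
So fasovte → fasovteak.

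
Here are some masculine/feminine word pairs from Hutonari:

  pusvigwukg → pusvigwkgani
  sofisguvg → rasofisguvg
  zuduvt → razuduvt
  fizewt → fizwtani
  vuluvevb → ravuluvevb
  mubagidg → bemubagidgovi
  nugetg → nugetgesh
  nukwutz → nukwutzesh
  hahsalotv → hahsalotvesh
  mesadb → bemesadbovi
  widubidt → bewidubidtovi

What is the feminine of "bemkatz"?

bemkatzesh

widubidt and zuduvt both end in -t yet inflect differently (bewidubidtovi, razuduvt), so the final letter is not what conditions the rule; the second-to-last letter is.
"bemkatz" has second-to-last letter 't'. The stems whose second-to-last letter is 't' (nukwutz → nukwutzesh, hahsalotv → hahsalotvesh, nugetg → nugetgesh) add -esh.
So bemkatz → bemkatzesh.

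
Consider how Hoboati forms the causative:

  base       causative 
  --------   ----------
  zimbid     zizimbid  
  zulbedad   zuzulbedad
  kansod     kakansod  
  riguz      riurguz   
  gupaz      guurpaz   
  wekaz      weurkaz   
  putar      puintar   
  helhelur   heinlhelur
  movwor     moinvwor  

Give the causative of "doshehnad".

dodoshehnad

zulbedad and gupaz both have last vowel 'a' yet inflect differently (zuzulbedad, guurpaz), so the last vowel is not what conditions the rule; the final letter is.
"doshehnad" ends in -d. The stems ending in -d (zimbid → zizimbid, zulbedad → zuzulbedad, kansod → kakansod) repeat the first consonant+vowel as a prefix.
The other patterns: stems ending in -z insert -ur- after the first vowel; stems ending in -r insert -in- after the first vowel.
So doshehnad → dodoshehnad.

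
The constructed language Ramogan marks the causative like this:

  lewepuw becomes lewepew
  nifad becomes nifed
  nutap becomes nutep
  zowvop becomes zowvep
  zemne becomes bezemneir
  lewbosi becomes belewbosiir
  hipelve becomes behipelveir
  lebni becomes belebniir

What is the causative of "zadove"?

bezadoveir

zowvop and zemne both begin with z- yet inflect differently (zowvep, bezemneir), so the first letter is not what conditions the rule; whether the stem ends in a vowel or a consonant is.
"zadove" ends in a vowel. The stems ending in a vowel (zemne → bezemneir, lewbosi → belewbosiir, hipelve → behipelveir) add be- … -ir around the stem.
So zadove → bezadoveir.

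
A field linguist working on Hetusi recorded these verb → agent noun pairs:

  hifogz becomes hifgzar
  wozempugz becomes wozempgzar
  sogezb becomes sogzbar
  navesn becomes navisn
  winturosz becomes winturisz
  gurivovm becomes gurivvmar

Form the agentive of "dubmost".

winturosz and wozempugz both end in -z yet inflect differently (winturisz, wozempgzar), so the final letter is not what conditions the rule; the second-to-last letter is.
"dubmost" has second-to-last letter 's'. The stems whose second-to-last letter is 's' (winturosz → winturisz, navesn → navisn) change the last vowel to 'i'.
So dubmost → dubmist.

dubmist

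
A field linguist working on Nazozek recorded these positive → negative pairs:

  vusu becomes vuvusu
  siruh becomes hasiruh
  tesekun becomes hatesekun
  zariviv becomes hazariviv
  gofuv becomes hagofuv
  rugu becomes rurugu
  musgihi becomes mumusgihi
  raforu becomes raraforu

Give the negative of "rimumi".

musgihi and zariviv both have last vowel 'i' yet inflect differently (mumusgihi, hazariviv), so the last vowel is not what conditions the rule; whether the stem ends in a vowel or a consonant is.
"rimumi" ends in a vowel. The stems ending in a vowel (vusu → vuvusu, raforu → raraforu, rugu → rurugu) repeat the first consonant+vowel as a prefix.
The other pattern: stems ending in a consonant add the prefix ha-.
So rimumi → ririmumi.

ririmumi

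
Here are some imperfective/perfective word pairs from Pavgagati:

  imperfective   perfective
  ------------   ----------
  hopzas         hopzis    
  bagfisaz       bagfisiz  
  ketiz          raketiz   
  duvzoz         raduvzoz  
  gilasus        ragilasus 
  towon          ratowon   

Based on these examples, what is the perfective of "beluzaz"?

beluziz

"beluzaz" has last vowel 'a'. The stems whose last vowel is 'a' (hopzas → hopzis, bagfisaz → bagfisiz) change the last vowel to 'i'.
The other pattern: stems whose last vowel is 'i', 'o' or 'u' add the prefix ra-.
So beluzaz → beluziz.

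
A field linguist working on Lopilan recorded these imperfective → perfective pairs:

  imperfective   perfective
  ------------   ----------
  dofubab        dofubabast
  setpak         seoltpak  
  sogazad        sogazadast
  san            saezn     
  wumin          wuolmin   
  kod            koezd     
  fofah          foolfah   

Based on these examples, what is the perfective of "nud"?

nuezd

san and wumin both end in -n yet inflect differently (saezn, wuolmin), so the final letter is not what conditions the rule; the number of vowels is.
"nud" has 1 vowel. The stems with 1 vowel (san → saezn, kod → koezd) insert -ez- after the first vowel.
So nud → nuezd.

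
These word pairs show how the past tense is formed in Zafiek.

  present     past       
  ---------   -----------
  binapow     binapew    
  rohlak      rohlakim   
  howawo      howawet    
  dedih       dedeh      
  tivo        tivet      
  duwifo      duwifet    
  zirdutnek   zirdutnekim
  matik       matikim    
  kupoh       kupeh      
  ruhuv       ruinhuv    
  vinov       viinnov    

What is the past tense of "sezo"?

"sezo" ends in -o. The stems ending in -o (duwifo → duwifet, howawo → howawet, tivo → tivet) drop the final letter and add -et.
The other patterns: stems ending in -v insert -in- after the first vowel; stems ending in -k add -im; stems ending in -h or -w change the last vowel to 'e'.
So sezo → sezet.

sezet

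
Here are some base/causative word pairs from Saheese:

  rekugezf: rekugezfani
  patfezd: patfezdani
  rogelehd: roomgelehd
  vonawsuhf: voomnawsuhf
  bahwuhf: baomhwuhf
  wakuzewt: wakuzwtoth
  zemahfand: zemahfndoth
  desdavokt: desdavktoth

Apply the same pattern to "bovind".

bovndoth

patfezd and rogelehd both end in -d yet inflect differently (patfezdani, roomgelehd), so the final letter is not what conditions the rule; the second-to-last letter is.
"bovind" has second-to-last letter 'n'. The one such stem in the data (zemahfand → zemahfndoth) deletes the last vowel and adds -oth (as do wakuzewt, desdavokt), so the same rule applies.
So bovind → bovndoth.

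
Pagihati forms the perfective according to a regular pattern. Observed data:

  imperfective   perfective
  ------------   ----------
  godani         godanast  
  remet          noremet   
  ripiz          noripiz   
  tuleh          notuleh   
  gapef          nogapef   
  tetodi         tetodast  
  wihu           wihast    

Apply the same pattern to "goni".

gonast

ripiz and tetodi both have last vowel 'i' yet inflect differently (noripiz, tetodast), so the last vowel is not what conditions the rule; whether the stem ends in a vowel or a consonant is.
"goni" ends in a vowel. The stems ending in a vowel (tetodi → tetodast, wihu → wihast, godani → godanast) drop the final letter and add -ast.
So goni → gonast.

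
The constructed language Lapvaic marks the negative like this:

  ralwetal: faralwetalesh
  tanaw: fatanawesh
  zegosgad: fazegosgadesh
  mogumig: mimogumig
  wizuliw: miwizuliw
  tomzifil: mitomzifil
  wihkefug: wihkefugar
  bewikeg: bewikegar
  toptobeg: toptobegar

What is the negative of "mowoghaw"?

tanaw and wizuliw both end in -w yet inflect differently (fatanawesh, miwizuliw), so the final letter is not what conditions the rule; the last vowel is.
"mowoghaw" has last vowel 'a'. The stems whose last vowel is 'a' (ralwetal → faralwetalesh, tanaw → fatanawesh, zegosgad → fazegosgadesh) add fa- … -esh around the stem.
So mowoghaw → famowoghawesh.

famowoghawesh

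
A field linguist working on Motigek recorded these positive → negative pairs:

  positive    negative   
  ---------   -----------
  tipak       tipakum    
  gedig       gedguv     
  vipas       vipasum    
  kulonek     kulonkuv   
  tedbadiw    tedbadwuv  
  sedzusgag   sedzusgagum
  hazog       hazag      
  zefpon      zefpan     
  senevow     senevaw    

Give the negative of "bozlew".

"bozlew" has last vowel 'e'. The one such stem in the data (kulonek → kulonkuv) deletes the last vowel and adds -uv (as do tedbadiw, gedig), so the same rule applies.
So bozlew → bozlwuv.

bozlwuv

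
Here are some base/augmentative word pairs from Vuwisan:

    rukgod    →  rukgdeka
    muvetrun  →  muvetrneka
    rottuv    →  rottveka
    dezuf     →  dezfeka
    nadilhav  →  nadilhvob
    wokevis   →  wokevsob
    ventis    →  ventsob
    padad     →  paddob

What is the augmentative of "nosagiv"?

"nosagiv" has last vowel 'i'. The stems whose last vowel is 'i' (wokevis → wokevsob, ventis → ventsob) delete the last vowel and add -ob.
The other pattern: stems whose last vowel is 'o' or 'u' delete the last vowel and add -eka.
So nosagiv → nosagvob.

nosagvob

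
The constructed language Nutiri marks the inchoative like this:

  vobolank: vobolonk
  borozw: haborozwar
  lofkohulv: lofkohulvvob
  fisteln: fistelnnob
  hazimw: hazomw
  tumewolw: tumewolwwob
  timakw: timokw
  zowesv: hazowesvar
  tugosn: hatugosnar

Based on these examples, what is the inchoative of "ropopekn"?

"ropopekn" has second-to-last letter 'k'. The one such stem in the data (timakw → timokw) changes the last vowel to 'o' (as do vobolank, hazimw), so the same rule applies.
The other patterns: stems whose second-to-last letter is 'l' double the final consonant and add -ob; stems whose second-to-last letter is 's' or 'z' add ha- … -ar around the stem.
So ropopekn → ropopokn.

ropopokn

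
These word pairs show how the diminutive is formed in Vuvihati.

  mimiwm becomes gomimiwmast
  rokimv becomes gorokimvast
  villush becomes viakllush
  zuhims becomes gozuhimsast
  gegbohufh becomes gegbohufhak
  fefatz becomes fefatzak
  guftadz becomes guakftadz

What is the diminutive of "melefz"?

melefzak

"melefz" has second-to-last letter 'f'. The one such stem in the data (gegbohufh → gegbohufhak) adds -ak, so the same rule applies.
The other patterns: stems whose second-to-last letter is 'd' or 's' insert -ak- after the first vowel; stems whose second-to-last letter is 'm' or 'w' add go- … -ast around the stem.
So melefz → melefzak.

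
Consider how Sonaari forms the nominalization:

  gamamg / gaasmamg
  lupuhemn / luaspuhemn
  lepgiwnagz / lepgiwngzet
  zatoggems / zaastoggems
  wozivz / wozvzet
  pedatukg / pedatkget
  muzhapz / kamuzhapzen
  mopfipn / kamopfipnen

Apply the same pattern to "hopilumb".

lupuhemn and mopfipn both end in -n yet inflect differently (luaspuhemn, kamopfipnen), so the final letter is not what conditions the rule; the second-to-last letter is.
"hopilumb" has second-to-last letter 'm'. The stems whose second-to-last letter is 'm' (lupuhemn → luaspuhemn, gamamg → gaasmamg, zatoggems → zaastoggems) insert -as- after the first vowel.
So hopilumb → hoaspilumb.

hoaspilumb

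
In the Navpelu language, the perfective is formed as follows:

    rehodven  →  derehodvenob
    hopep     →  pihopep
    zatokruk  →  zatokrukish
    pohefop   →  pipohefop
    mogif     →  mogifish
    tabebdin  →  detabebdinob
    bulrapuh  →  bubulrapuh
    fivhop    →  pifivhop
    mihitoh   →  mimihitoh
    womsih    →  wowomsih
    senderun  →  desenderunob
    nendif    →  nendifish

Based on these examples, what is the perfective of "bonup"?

pibonup

rehodven and hopep both have last vowel 'e' yet inflect differently (derehodvenob, pihopep), so the last vowel is not what conditions the rule; the final letter is.
"bonup" ends in -p. The stems ending in -p (hopep → pihopep, pohefop → pipohefop, fivhop → pifivhop) add the prefix pi-.
So bonup → pibonup.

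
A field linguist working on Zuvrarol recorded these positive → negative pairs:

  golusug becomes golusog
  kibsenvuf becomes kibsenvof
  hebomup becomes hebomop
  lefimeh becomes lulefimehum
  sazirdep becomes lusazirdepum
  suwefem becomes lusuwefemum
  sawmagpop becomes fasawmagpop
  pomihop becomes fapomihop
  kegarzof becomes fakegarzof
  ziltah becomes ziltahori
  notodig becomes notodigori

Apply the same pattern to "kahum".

kahom

"kahum" has last vowel 'u'. The stems whose last vowel is 'u' (golusug → golusog, kibsenvuf → kibsenvof, hebomup → hebomop) change the last vowel to 'o'.
The other patterns: stems whose last vowel is 'e' add lu- … -um around the stem; stems whose last vowel is 'o' add the prefix fa-; stems whose last vowel is 'a' or 'i' add -ori.
So kahum → kahom.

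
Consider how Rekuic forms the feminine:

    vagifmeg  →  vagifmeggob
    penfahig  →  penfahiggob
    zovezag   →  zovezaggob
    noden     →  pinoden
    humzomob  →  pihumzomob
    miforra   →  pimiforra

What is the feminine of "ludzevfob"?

vagifmeg and noden both have last vowel 'e' yet inflect differently (vagifmeggob, pinoden), so the last vowel is not what conditions the rule; the final letter is.
"ludzevfob" ends in -b. The one such stem in the data (humzomob → pihumzomob) adds the prefix pi-, so the same rule applies.
So ludzevfob → piludzevfob.

piludzevfob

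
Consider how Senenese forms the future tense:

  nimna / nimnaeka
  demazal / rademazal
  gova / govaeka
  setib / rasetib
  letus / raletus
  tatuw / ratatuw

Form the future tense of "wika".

demazal and gova both have last vowel 'a' yet inflect differently (rademazal, govaeka), so the last vowel is not what conditions the rule; whether the stem ends in a vowel or a consonant is.
"wika" ends in a vowel. The stems ending in a vowel (gova → govaeka, nimna → nimnaeka) add -eka.
So wika → wikaeka.

wikaeka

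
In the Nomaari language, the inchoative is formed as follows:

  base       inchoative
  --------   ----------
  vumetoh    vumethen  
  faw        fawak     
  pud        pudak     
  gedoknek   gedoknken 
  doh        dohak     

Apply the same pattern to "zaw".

zawak

doh and vumetoh both end in -h yet inflect differently (dohak, vumethen), so the final letter is not what conditions the rule; the number of vowels is.
"zaw" has 1 vowel. The stems with 1 vowel (pud → pudak, doh → dohak, faw → fawak) add -ak.
The other pattern: stems with 3 vowels delete the last vowel and add -en.
So zaw → zawak.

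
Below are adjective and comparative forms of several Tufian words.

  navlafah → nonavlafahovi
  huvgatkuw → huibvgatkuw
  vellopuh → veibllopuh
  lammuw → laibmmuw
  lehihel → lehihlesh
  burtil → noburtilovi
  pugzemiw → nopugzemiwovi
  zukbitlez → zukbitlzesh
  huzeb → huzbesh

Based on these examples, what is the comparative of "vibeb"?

vibbesh

huvgatkuw and pugzemiw both end in -w yet inflect differently (huibvgatkuw, nopugzemiwovi), so the final letter is not what conditions the rule; the last vowel is.
"vibeb" has last vowel 'e'. The stems whose last vowel is 'e' (zukbitlez → zukbitlzesh, lehihel → lehihlesh, huzeb → huzbesh) delete the last vowel and add -esh.
So vibeb → vibbesh.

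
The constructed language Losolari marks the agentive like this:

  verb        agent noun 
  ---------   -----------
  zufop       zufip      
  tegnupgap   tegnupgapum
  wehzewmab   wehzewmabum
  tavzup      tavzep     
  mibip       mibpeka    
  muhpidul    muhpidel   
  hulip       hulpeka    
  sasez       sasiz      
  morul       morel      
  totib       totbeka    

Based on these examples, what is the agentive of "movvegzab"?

movvegzabum

"movvegzab" has last vowel 'a'. The stems whose last vowel is 'a' (tegnupgap → tegnupgapum, wehzewmab → wehzewmabum) add -um.
The other patterns: stems whose last vowel is 'e' or 'o' change the last vowel to 'i'; stems whose last vowel is 'u' change the last vowel to 'e'; stems whose last vowel is 'i' delete the last vowel and add -eka.
So movvegzab → movvegzabum.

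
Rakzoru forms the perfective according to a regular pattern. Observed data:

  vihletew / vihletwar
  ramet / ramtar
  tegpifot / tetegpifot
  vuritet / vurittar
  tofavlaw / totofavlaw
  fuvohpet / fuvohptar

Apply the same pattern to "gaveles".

gavelsar

vuritet and tegpifot both end in -t yet inflect differently (vurittar, tetegpifot), so the final letter is not what conditions the rule; the last vowel is.
"gaveles" has last vowel 'e'. The stems whose last vowel is 'e' (vuritet → vurittar, ramet → ramtar, vihletew → vihletwar) delete the last vowel and add -ar.
So gaveles → gavelsar.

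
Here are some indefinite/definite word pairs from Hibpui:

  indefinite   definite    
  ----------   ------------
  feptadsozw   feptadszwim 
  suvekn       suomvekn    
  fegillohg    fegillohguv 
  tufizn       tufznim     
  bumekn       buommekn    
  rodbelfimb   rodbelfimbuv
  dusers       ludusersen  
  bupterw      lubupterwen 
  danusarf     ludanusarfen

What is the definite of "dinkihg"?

dinkihguv

feptadsozw and bupterw both end in -w yet inflect differently (feptadszwim, lubupterwen), so the final letter is not what conditions the rule; the second-to-last letter is.
"dinkihg" has second-to-last letter 'h'. The one such stem in the data (fegillohg → fegillohguv) adds -uv, so the same rule applies.
The other patterns: stems whose second-to-last letter is 'z' delete the last vowel and add -im; stems whose second-to-last letter is 'r' add lu- … -en around the stem; stems whose second-to-last letter is 'k' insert -om- after the first vowel.
So dinkihg → dinkihguv.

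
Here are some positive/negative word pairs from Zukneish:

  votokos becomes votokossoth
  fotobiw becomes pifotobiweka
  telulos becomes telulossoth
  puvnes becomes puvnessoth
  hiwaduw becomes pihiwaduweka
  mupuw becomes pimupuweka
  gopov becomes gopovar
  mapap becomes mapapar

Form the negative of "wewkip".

telulos and gopov both have last vowel 'o' yet inflect differently (telulossoth, gopovar), so the last vowel is not what conditions the rule; the final letter is.
"wewkip" ends in -p. The one such stem in the data (mapap → mapapar) adds -ar, so the same rule applies.
So wewkip → wewkipar.

wewkipar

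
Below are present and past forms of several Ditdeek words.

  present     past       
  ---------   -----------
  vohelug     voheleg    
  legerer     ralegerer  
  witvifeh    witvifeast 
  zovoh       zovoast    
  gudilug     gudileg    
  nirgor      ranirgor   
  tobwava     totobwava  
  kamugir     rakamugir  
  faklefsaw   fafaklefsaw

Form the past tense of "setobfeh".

setobfeast

legerer and witvifeh both have last vowel 'e' yet inflect differently (ralegerer, witvifeast), so the last vowel is not what conditions the rule; the final letter is.
"setobfeh" ends in -h. The stems ending in -h (witvifeh → witvifeast, zovoh → zovoast) drop the final letter and add -ast.
The other patterns: stems ending in -r add the prefix ra-; stems ending in -g change the last vowel to 'e'; stems ending in -a or -w repeat the first consonant+vowel as a prefix.
So setobfeh → setobfeast.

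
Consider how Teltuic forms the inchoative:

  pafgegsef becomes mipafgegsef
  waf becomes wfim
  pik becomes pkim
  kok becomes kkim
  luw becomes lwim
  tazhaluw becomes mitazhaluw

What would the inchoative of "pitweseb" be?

waf and pafgegsef both end in -f yet inflect differently (wfim, mipafgegsef), so the final letter is not what conditions the rule; the number of vowels is.
"pitweseb" has 3 vowels. The stems with 3 vowels (pafgegsef → mipafgegsef, tazhaluw → mitazhaluw) add the prefix mi-.
The other pattern: stems with 1 vowel delete the last vowel and add -im.
So pitweseb → mipitweseb.

mipitweseb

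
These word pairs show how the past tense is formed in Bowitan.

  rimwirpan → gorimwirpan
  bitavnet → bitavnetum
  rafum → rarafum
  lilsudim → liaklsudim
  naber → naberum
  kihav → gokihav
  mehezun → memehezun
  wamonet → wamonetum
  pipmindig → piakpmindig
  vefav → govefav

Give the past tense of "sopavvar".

gosopavvar

rimwirpan and mehezun both end in -n yet inflect differently (gorimwirpan, memehezun), so the final letter is not what conditions the rule; the last vowel is.
"sopavvar" has last vowel 'a'. The stems whose last vowel is 'a' (vefav → govefav, rimwirpan → gorimwirpan, kihav → gokihav) add the prefix go-.
The other patterns: stems whose last vowel is 'e' add -um; stems whose last vowel is 'u' repeat the first consonant+vowel as a prefix; stems whose last vowel is 'i' insert -ak- after the first vowel.
So sopavvar → gosopavvar.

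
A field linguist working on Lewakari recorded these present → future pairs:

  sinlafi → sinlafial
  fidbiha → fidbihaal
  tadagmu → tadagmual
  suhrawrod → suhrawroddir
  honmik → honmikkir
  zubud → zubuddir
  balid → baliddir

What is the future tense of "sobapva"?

sobapvaal

sinlafi and honmik both have last vowel 'i' yet inflect differently (sinlafial, honmikkir), so the last vowel is not what conditions the rule; whether the stem ends in a vowel or a consonant is.
"sobapva" ends in a vowel. The stems ending in a vowel (sinlafi → sinlafial, fidbiha → fidbihaal, tadagmu → tadagmual) add -al.
The other pattern: stems ending in a consonant double the final consonant and add -ir.
So sobapva → sobapvaal.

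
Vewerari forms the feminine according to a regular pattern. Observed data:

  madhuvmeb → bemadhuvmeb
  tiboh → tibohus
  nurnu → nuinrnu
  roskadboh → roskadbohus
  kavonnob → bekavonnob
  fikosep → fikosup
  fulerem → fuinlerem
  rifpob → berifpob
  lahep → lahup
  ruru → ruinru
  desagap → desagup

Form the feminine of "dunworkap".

dunworkup

tiboh and rifpob both have last vowel 'o' yet inflect differently (tibohus, berifpob), so the last vowel is not what conditions the rule; the final letter is.
"dunworkap" ends in -p. The stems ending in -p (lahep → lahup, fikosep → fikosup, desagap → desagup) change the last vowel to 'u'.
So dunworkap → dunworkup.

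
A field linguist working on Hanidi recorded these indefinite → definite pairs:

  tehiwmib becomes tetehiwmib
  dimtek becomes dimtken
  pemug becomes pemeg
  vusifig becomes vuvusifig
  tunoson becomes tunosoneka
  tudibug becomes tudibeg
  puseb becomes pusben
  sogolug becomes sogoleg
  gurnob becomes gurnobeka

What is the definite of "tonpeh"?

tonphen

pemug and vusifig both end in -g yet inflect differently (pemeg, vuvusifig), so the final letter is not what conditions the rule; the last vowel is.
"tonpeh" has last vowel 'e'. The stems whose last vowel is 'e' (puseb → pusben, dimtek → dimtken) delete the last vowel and add -en.
So tonpeh → tonphen.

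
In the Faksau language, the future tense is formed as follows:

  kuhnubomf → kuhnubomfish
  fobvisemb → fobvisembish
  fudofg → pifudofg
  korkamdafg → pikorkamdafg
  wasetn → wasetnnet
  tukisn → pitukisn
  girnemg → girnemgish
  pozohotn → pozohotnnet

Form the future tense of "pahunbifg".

"pahunbifg" has second-to-last letter 'f'. The stems whose second-to-last letter is 'f' (fudofg → pifudofg, korkamdafg → pikorkamdafg) add the prefix pi-.
So pahunbifg → pipahunbifg.

pipahunbifg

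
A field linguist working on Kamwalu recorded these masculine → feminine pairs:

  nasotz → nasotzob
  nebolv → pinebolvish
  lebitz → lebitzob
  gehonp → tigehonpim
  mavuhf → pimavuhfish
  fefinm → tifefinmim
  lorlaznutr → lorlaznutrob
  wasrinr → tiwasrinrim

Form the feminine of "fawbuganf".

"fawbuganf" has second-to-last letter 'n'. The stems whose second-to-last letter is 'n' (fefinm → tifefinmim, wasrinr → tiwasrinrim, gehonp → tigehonpim) add ti- … -im around the stem.
So fawbuganf → tifawbuganfim.

tifawbuganfim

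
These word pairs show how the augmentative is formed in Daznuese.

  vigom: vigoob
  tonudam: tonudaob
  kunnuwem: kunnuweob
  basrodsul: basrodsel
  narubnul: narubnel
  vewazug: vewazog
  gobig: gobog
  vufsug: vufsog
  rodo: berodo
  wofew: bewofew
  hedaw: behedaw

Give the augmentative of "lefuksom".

lefuksoob

"lefuksom" ends in -m. The stems ending in -m (vigom → vigoob, tonudam → tonudaob, kunnuwem → kunnuweob) drop the final letter and add -ob.
The other patterns: stems ending in -l change the last vowel to 'e'; stems ending in -g change the last vowel to 'o'; stems ending in -o or -w add the prefix be-.
So lefuksom → lefuksoob.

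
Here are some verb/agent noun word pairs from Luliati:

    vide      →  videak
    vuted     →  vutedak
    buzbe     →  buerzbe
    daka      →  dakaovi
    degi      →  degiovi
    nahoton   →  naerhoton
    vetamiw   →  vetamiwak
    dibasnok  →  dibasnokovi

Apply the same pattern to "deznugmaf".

deznugmafovi

"deznugmaf" begins with d-. The stems beginning with d- (degi → degiovi, dibasnok → dibasnokovi, daka → dakaovi) add -ovi.
So deznugmaf → deznugmafovi.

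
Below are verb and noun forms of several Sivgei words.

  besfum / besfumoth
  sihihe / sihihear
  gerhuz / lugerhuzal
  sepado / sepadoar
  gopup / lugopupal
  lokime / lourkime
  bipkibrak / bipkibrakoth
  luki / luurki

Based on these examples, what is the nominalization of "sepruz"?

sihihe and lokime both end in -e yet inflect differently (sihihear, lourkime), so the final letter is not what conditions the rule; the first letter is.
"sepruz" begins with s-. The stems beginning with s- (sihihe → sihihear, sepado → sepadoar) add -ar.
The other patterns: stems beginning with g- add lu- … -al around the stem; stems beginning with l- insert -ur- after the first vowel; stems beginning with b- add -oth.
So sepruz → sepruzar.

sepruzar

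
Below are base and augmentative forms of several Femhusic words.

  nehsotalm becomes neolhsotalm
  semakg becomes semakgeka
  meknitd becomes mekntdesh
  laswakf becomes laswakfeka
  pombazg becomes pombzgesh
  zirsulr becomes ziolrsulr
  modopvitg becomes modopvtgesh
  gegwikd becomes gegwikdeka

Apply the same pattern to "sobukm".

sobukmeka

"sobukm" has second-to-last letter 'k'. The stems whose second-to-last letter is 'k' (gegwikd → gegwikdeka, laswakf → laswakfeka, semakg → semakgeka) add -eka.
So sobukm → sobukmeka.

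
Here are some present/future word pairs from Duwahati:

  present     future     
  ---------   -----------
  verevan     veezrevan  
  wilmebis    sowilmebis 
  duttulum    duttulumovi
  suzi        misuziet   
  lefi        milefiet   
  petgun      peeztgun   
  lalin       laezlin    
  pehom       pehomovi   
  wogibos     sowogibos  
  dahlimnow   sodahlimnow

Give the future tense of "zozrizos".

sozozrizos

suzi and lalin both have last vowel 'i' yet inflect differently (misuziet, laezlin), so the last vowel is not what conditions the rule; the final letter is.
"zozrizos" ends in -s. The stems ending in -s (wilmebis → sowilmebis, wogibos → sowogibos) add the prefix so-.
So zozrizos → sozozrizos.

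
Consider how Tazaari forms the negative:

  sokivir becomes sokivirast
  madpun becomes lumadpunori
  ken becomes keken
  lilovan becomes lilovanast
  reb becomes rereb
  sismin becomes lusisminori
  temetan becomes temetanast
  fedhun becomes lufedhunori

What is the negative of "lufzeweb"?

"lufzeweb" has 3 vowels. The stems with 3 vowels (temetan → temetanast, sokivir → sokivirast, lilovan → lilovanast) add -ast.
The other patterns: stems with 1 vowel repeat the first consonant+vowel as a prefix; stems with 2 vowels add lu- … -ori around the stem.
So lufzeweb → lufzewebast.

lufzewebast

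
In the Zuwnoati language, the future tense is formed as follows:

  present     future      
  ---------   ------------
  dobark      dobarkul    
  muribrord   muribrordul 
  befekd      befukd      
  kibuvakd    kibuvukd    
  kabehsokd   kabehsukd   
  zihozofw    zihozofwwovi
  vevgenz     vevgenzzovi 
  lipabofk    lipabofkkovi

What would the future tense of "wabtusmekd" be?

wabtusmukd

muribrord and befekd both end in -d yet inflect differently (muribrordul, befukd), so the final letter is not what conditions the rule; the second-to-last letter is.
"wabtusmekd" has second-to-last letter 'k'. The stems whose second-to-last letter is 'k' (befekd → befukd, kibuvakd → kibuvukd, kabehsokd → kabehsukd) change the last vowel to 'u'.
So wabtusmekd → wabtusmukd.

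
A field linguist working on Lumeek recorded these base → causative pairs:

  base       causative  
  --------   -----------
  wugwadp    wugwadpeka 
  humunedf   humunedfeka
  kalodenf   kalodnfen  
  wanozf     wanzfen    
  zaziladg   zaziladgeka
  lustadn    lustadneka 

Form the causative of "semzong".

semzngen

humunedf and wanozf both end in -f yet inflect differently (humunedfeka, wanzfen), so the final letter is not what conditions the rule; the second-to-last letter is.
"semzong" has second-to-last letter 'n'. The one such stem in the data (kalodenf → kalodnfen) deletes the last vowel and adds -en (as does wanozf), so the same rule applies.
So semzong → semzngen.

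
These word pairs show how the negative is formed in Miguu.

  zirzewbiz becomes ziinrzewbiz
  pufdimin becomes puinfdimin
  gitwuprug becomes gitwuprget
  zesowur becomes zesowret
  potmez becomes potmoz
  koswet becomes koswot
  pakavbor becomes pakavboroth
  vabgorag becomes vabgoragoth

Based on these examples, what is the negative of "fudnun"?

fudnnet

"fudnun" has last vowel 'u'. The stems whose last vowel is 'u' (gitwuprug → gitwuprget, zesowur → zesowret) delete the last vowel and add -et.
So fudnun → fudnnet.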